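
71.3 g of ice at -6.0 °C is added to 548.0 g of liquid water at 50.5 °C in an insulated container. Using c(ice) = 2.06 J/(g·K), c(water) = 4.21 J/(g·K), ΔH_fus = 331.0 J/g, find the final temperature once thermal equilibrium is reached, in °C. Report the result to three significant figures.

Heat to bring ice to 0 °C and melt it: q₁ = 71.3×2.06×6.0 + 71.3×331.0 = 24482 J
Heat the water can supply cooling to 0 °C: 548.0×4.21×50.5 = 116508 J > q₁, so all ice melts.
Energy balance: 548.0×4.21×(50.5 − T) = 24482 + 71.3×4.21×(T − 0)
2307.08(50.5 − T) = 24482 + 300.173 T
116508 − 24482 = 2607.253 T
T = 92026 / 2607.253 = 35.30 °C

T_f = 35.3 °C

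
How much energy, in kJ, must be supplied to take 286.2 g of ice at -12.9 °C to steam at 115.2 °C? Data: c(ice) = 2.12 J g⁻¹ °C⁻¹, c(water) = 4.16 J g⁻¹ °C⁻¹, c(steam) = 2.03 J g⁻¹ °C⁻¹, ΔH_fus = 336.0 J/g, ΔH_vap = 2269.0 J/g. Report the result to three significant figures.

q = 881 kJ

q1 (heat ice -12.9→0.0 °C): 286.2 × 2.12 × 12.9 = 7827 J
q2 (melt at 0 °C): 286.2 × 336.0 = 96163 J
q3 (heat water 0.0→100.0 °C): 286.2 × 4.16 × 100.0 = 119059 J
q4 (vaporize at 100 °C): 286.2 × 2269.0 = 649388 J
q5 (heat steam 100.0→115.2 °C): 286.2 × 2.03 × 15.2 = 8831 J
Total: 7827 + 96163 + 119059 + 649388 + 8831 = 881268 J = 881 kJ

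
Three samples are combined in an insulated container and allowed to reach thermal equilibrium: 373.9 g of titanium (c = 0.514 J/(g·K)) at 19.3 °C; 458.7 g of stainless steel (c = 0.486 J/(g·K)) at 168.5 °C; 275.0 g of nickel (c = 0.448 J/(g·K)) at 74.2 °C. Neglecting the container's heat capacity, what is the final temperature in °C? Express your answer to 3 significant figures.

Σ mᵢcᵢ(T − Tᵢ) = 0  ⇒  T = Σ mᵢcᵢTᵢ / Σ mᵢcᵢ
Σ mᵢcᵢ = 373.9×0.514 + 458.7×0.486 + 275.0×0.448 = 538.3128
Σ mᵢcᵢTᵢ = 192.1846×19.3 + 222.9282×168.5 + 123.2×74.2 = 50414
T = 50414 / 538.3128 = 93.65 °C

T_f = 93.7 °C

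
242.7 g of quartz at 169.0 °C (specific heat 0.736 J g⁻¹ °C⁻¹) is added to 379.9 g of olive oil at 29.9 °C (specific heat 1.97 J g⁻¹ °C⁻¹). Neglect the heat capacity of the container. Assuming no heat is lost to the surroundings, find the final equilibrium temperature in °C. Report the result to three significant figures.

Heat lost by quartz = heat gained by olive oil.
(242.7)(0.736)(169.0 − T) = (379.9)(1.97)(T − 29.9)
178.6272 (169.0 − T) = 748.403 (T − 29.9)
30188 − 178.6272 T = 748.403 T − 22377
52565 = 927.0302 T
T = 56.70 °C

T_f = 56.7 °C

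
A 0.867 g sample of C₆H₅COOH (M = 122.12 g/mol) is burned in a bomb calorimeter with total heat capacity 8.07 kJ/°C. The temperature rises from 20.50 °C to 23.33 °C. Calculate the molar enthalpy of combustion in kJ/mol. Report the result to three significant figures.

ΔH = -3220 kJ/mol

ΔT = 23.33 − 20.50 = 2.83 °C
q_cal = C_cal × ΔT = 8.07 × 2.83 = 22.8381 kJ
n = 0.867 / 122.12 = 0.007100 mol
q_rxn = −q_cal = -22.8381 kJ
ΔH = -22.8381 / 0.007100 = -3217 kJ/mol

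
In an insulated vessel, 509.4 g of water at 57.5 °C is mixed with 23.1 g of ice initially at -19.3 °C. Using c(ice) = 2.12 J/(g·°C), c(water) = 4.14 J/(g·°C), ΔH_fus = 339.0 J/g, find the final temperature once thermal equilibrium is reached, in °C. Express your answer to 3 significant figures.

Heat to bring ice to 0 °C and melt it: q₁ = 23.1×2.12×19.3 + 23.1×339.0 = 8776.1 J
Heat the water can supply cooling to 0 °C: 509.4×4.14×57.5 = 121263 J > q₁, so all ice melts.
Energy balance: 509.4×4.14×(57.5 − T) = 8776.1 + 23.1×4.14×(T − 0)
2108.916(57.5 − T) = 8776.1 + 95.634 T
121263 − 8776.1 = 2204.550 T
T = 112486.9 / 2204.550 = 51.02 °C

T_f = 51.0 °C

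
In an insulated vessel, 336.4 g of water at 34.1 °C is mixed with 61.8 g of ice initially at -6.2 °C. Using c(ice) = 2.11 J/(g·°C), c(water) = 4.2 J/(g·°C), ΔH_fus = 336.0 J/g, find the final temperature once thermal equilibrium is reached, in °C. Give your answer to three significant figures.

T_f = 15.9 °C

Heat to bring ice to 0 °C and melt it: q₁ = 61.8×2.11×6.2 + 61.8×336.0 = 21573 J
Heat the water can supply cooling to 0 °C: 336.4×4.2×34.1 = 48179.2 J > q₁, so all ice melts.
Energy balance: 336.4×4.2×(34.1 − T) = 21573 + 61.8×4.2×(T − 0)
1412.88(34.1 − T) = 21573 + 259.56 T
48179.2 − 21573 = 1672.44 T
T = 26606.2 / 1672.44 = 15.91 °C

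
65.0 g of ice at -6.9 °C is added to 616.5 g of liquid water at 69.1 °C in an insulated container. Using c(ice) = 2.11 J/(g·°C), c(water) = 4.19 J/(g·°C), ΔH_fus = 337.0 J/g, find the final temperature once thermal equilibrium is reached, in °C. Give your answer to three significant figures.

T_f = 54.5 °C

Heat to bring ice to 0 °C and melt it: q₁ = 65.0×2.11×6.9 + 65.0×337.0 = 22851 J
Heat the water can supply cooling to 0 °C: 616.5×4.19×69.1 = 178495 J > q₁, so all ice melts.
Energy balance: 616.5×4.19×(69.1 − T) = 22851 + 65.0×4.19×(T − 0)
2583.135(69.1 − T) = 22851 + 272.35 T
178495 − 22851 = 2855.485 T
T = 155644 / 2855.485 = 54.51 °C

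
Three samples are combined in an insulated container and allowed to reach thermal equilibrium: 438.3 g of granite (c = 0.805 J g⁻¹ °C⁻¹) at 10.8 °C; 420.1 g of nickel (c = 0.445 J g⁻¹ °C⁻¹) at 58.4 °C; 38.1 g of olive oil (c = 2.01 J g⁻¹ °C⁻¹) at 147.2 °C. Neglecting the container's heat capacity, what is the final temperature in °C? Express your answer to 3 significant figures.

Σ mᵢcᵢ(T − Tᵢ) = 0  ⇒  T = Σ mᵢcᵢTᵢ / Σ mᵢcᵢ
Σ mᵢcᵢ = 438.3×0.805 + 420.1×0.445 + 38.1×2.01 = 616.3570
Σ mᵢcᵢTᵢ = 352.8315×10.8 + 186.9445×58.4 + 76.581×147.2 = 26001
T = 26001 / 616.3570 = 42.18 °C

T_f = 42.2 °C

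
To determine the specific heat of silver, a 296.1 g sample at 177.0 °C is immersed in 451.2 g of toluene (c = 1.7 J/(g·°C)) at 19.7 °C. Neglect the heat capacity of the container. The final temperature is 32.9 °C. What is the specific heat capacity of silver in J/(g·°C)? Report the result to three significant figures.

c = 0.237 J/(g·°C)

q_gained = (451.2 × 1.7) × (32.9 − 19.7) = 10120 J
q_lost = 296.1 × c × (177.0 − 32.9) = 42668.01 c
Set equal: c = 10120 / 42668.01 = 0.237 J/(g·°C)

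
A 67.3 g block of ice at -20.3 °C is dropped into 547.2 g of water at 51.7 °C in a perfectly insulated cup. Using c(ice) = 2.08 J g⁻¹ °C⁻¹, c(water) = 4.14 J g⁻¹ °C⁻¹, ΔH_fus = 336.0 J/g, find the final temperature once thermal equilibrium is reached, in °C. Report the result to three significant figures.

Heat to bring ice to 0 °C and melt it: q₁ = 67.3×2.08×20.3 + 67.3×336.0 = 25454 J
Heat the water can supply cooling to 0 °C: 547.2×4.14×51.7 = 117122 J > q₁, so all ice melts.
Energy balance: 547.2×4.14×(51.7 − T) = 25454 + 67.3×4.14×(T − 0)
2265.408(51.7 − T) = 25454 + 278.622 T
117122 − 25454 = 2544.030 T
T = 91668 / 2544.030 = 36.03 °C

T_f = 36.0 °C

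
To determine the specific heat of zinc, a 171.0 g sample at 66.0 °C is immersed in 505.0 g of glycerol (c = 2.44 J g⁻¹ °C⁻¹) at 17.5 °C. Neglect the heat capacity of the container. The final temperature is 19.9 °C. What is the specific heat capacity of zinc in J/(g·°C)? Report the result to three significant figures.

q_gained = (505.0 × 2.44) × (19.9 − 17.5) = 2957 J
q_lost = 171.0 × c × (66.0 − 19.9) = 7883.1 c
Set equal: c = 2957 / 7883.1 = 0.375 J/(g·°C)

c = 0.375 J/(g·°C)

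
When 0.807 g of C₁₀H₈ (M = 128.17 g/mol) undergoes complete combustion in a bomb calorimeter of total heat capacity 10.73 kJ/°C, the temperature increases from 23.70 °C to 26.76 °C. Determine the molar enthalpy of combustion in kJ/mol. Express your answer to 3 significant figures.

ΔH = -5210 kJ/mol

ΔT = 26.76 − 23.70 = 3.06 °C
q_cal = C_cal × ΔT = 10.73 × 3.06 = 32.8338 kJ
n = 0.807 / 128.17 = 0.0062963 mol
q_rxn = −q_cal = -32.8338 kJ
ΔH = -32.8338 / 0.0062963 = -5214.8 kJ/mol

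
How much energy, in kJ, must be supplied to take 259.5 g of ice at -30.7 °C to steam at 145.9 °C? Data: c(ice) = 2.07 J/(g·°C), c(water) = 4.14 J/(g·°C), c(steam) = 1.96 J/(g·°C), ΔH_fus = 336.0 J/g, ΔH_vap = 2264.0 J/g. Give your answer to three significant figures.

q1 (heat ice -30.7→0.0 °C): 259.5 × 2.07 × 30.7 = 16491 J
q2 (melt at 0 °C): 259.5 × 336.0 = 87192 J
q3 (heat water 0.0→100.0 °C): 259.5 × 4.14 × 100.0 = 107433 J
q4 (vaporize at 100 °C): 259.5 × 2264.0 = 587508 J
q5 (heat steam 100.0→145.9 °C): 259.5 × 1.96 × 45.9 = 23346 J
Total: 16491 + 87192 + 107433 + 587508 + 23346 = 821970 J = 822 kJ

q = 822 kJ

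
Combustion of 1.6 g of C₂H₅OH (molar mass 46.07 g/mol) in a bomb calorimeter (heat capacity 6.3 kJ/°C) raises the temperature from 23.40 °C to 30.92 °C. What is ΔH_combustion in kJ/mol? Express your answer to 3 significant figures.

ΔT = 30.92 − 23.40 = 7.52 °C
q_cal = C_cal × ΔT = 6.3 × 7.52 = 47.376 kJ
n = 1.6 / 46.07 = 0.03473 mol
q_rxn = −q_cal = -47.376 kJ
ΔH = -47.376 / 0.03473 = -1364 kJ/mol

ΔH = -1360 kJ/mol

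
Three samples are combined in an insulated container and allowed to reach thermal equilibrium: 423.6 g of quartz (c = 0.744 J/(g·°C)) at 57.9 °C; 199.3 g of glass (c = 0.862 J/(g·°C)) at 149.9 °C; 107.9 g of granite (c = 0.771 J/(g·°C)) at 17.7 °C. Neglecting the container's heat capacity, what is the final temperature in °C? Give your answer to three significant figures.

T_f = 79.8 °C

Σ mᵢcᵢ(T − Tᵢ) = 0  ⇒  T = Σ mᵢcᵢTᵢ / Σ mᵢcᵢ
Σ mᵢcᵢ = 423.6×0.744 + 199.3×0.862 + 107.9×0.771 = 570.1459
Σ mᵢcᵢTᵢ = 315.1584×57.9 + 171.7966×149.9 + 83.1909×17.7 = 45472
T = 45472 / 570.1459 = 79.76 °C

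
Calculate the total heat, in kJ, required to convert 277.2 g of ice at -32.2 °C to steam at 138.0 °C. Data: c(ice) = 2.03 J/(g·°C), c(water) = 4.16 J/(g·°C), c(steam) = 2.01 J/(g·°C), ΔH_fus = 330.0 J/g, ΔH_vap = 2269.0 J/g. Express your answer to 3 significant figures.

q = 875 kJ

q1 (heat ice -32.2→0.0 °C): 277.2 × 2.03 × 32.2 = 18119 J
q2 (melt at 0 °C): 277.2 × 330.0 = 91476 J
q3 (heat water 0.0→100.0 °C): 277.2 × 4.16 × 100.0 = 115315 J
q4 (vaporize at 100 °C): 277.2 × 2269.0 = 628967 J
q5 (heat steam 100.0→138.0 °C): 277.2 × 2.01 × 38.0 = 21173 J
Total: 18119 + 91476 + 115315 + 628967 + 21173 = 875050 J = 875 kJ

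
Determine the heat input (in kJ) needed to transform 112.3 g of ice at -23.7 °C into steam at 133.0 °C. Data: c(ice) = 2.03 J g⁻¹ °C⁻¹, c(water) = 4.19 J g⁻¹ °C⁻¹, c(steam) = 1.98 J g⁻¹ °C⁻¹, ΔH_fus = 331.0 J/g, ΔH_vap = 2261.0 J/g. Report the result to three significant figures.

q1 (heat ice -23.7→0.0 °C): 112.3 × 2.03 × 23.7 = 5403 J
q2 (melt at 0 °C): 112.3 × 331.0 = 37171 J
q3 (heat water 0.0→100.0 °C): 112.3 × 4.19 × 100.0 = 47054 J
q4 (vaporize at 100 °C): 112.3 × 2261.0 = 253910 J
q5 (heat steam 100.0→133.0 °C): 112.3 × 1.98 × 33.0 = 7338 J
Total: 5403 + 37171 + 47054 + 253910 + 7338 = 350876 J = 351 kJ

q = 351 kJ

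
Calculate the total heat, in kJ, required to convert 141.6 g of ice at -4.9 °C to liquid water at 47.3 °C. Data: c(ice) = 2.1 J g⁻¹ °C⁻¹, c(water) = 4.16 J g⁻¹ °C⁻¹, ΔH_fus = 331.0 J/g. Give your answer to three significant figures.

q1 (heat ice -4.9→0.0 °C): 141.6 × 2.1 × 4.9 = 1457 J
q2 (melt at 0 °C): 141.6 × 331.0 = 46870 J
q3 (heat water 0.0→47.3 °C): 141.6 × 4.16 × 47.3 = 27862 J
Total: 1457 + 46870 + 27862 = 76189 J = 76.2 kJ

q = 76.2 kJ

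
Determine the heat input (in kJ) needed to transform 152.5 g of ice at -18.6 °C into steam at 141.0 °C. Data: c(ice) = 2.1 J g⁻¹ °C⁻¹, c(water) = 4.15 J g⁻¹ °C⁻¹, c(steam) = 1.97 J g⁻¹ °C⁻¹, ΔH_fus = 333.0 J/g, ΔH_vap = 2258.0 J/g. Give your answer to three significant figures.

q = 477 kJ

q1 (heat ice -18.6→0.0 °C): 152.5 × 2.1 × 18.6 = 5957 J
q2 (melt at 0 °C): 152.5 × 333.0 = 50783 J
q3 (heat water 0.0→100.0 °C): 152.5 × 4.15 × 100.0 = 63288 J
q4 (vaporize at 100 °C): 152.5 × 2258.0 = 344345 J
q5 (heat steam 100.0→141.0 °C): 152.5 × 1.97 × 41.0 = 12317 J
Total: 5957 + 50783 + 63288 + 344345 + 12317 = 476690 J = 477 kJ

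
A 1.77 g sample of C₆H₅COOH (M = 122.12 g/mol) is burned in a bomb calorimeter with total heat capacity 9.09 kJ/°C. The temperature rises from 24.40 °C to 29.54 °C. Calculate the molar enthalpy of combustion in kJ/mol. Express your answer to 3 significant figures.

ΔT = 29.54 − 24.40 = 5.14 °C
q_cal = C_cal × ΔT = 9.09 × 5.14 = 46.7226 kJ
n = 1.77 / 122.12 = 0.01449 mol
q_rxn = −q_cal = -46.7226 kJ
ΔH = -46.7226 / 0.01449 = -3224 kJ/mol

ΔH = -3220 kJ/mol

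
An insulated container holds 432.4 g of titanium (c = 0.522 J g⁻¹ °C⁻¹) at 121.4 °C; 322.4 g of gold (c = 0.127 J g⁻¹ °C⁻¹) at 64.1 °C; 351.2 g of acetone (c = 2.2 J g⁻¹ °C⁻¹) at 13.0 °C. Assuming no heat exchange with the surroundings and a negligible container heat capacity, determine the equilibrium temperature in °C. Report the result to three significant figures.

T_f = 38.6 °C

Σ mᵢcᵢ(T − Tᵢ) = 0  ⇒  T = Σ mᵢcᵢTᵢ / Σ mᵢcᵢ
Σ mᵢcᵢ = 432.4×0.522 + 322.4×0.127 + 351.2×2.2 = 1039.2976
Σ mᵢcᵢTᵢ = 225.7128×121.4 + 40.9448×64.1 + 772.64×13.0 = 40070
T = 40070 / 1039.2976 = 38.55 °C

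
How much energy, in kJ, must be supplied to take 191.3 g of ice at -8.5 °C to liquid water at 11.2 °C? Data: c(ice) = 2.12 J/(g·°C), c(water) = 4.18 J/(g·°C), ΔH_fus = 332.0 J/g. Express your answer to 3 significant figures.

q1 (heat ice -8.5→0.0 °C): 191.3 × 2.12 × 8.5 = 3447 J
q2 (melt at 0 °C): 191.3 × 332.0 = 63512 J
q3 (heat water 0.0→11.2 °C): 191.3 × 4.18 × 11.2 = 8956 J
Total: 3447 + 63512 + 8956 = 75915 J = 75.9 kJ

q = 75.9 kJ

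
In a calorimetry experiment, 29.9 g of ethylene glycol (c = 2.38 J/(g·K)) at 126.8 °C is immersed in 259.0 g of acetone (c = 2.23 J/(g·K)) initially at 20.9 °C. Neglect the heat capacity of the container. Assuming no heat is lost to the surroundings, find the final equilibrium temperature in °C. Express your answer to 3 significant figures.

Heat lost by ethylene glycol = heat gained by acetone.
(29.9)(2.38)(126.8 − T) = (259.0)(2.23)(T − 20.9)
71.162 (126.8 − T) = 577.57 (T − 20.9)
9023.3 − 71.162 T = 577.57 T − 12071
21094.3 = 648.732 T
T = 32.52 °C

T_f = 32.5 °C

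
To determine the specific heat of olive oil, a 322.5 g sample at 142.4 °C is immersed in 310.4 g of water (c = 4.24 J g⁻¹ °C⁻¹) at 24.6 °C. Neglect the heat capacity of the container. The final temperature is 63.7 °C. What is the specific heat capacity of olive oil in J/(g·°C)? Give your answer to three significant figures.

c = 2.03 J/(g·°C)

q_gained = (310.4 × 4.24) × (63.7 − 24.6) = 51460 J
q_lost = 322.5 × c × (142.4 − 63.7) = 25380.75 c
Set equal: c = 51460 / 25380.75 = 2.03 J/(g·°C)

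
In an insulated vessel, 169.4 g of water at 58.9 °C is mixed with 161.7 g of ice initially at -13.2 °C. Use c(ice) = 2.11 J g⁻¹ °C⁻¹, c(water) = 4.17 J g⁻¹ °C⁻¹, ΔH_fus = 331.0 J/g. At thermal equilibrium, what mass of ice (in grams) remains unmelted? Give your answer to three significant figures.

m_ice remaining = 49.6 g

Heat to warm all ice to 0 °C: 161.7×2.11×13.2 = 4503.7 J
Heat released by water cooling to 0 °C: 169.4×4.17×58.9 = 41607 J
41607 J < 4503.7 + 161.7×331.0 = 58026.4 J, so not all ice melts; final T = 0 °C.
Heat left for melting: 41607 − 4503.7 = 37103.3 J
Mass melted = 37103.3 / 331.0 = 112.1 g
Ice remaining = 161.7 − 112.1 = 49.6 g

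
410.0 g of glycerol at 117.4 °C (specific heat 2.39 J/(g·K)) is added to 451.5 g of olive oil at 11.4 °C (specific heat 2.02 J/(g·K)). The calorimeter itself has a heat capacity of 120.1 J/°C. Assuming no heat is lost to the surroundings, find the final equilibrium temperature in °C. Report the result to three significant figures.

Heat lost by glycerol = heat gained by olive oil + calorimeter.
(410.0)(2.39)(117.4 − T) = [(451.5)(2.02) + 120.1](T − 11.4)
979.9 (117.4 − T) = 1032.13 (T − 11.4)
115040 − 979.9 T = 1032.13 T − 11766
126806 = 2012.03 T
T = 63.02 °C

T_f = 63.0 °C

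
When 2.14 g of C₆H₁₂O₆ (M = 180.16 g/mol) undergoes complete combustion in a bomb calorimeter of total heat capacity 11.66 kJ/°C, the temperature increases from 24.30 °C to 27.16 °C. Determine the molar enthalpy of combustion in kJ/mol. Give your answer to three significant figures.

ΔT = 27.16 − 24.30 = 2.86 °C
q_cal = C_cal × ΔT = 11.66 × 2.86 = 33.3476 kJ
n = 2.14 / 180.16 = 0.01188 mol
q_rxn = −q_cal = -33.3476 kJ
ΔH = -33.3476 / 0.01188 = -2807 kJ/mol

ΔH = -2810 kJ/mol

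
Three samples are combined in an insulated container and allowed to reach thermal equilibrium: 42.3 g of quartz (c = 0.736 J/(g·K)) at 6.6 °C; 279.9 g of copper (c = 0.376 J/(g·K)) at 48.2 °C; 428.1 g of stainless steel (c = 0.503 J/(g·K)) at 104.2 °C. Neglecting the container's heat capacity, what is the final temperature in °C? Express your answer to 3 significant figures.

Σ mᵢcᵢ(T − Tᵢ) = 0  ⇒  T = Σ mᵢcᵢTᵢ / Σ mᵢcᵢ
Σ mᵢcᵢ = 42.3×0.736 + 279.9×0.376 + 428.1×0.503 = 351.7095
Σ mᵢcᵢTᵢ = 31.1328×6.6 + 105.2424×48.2 + 215.3343×104.2 = 27716
T = 27716 / 351.7095 = 78.80 °C

T_f = 78.8 °C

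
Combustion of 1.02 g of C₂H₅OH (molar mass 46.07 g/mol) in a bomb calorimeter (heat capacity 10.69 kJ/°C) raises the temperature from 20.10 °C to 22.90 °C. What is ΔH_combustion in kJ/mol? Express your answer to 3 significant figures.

ΔT = 22.90 − 20.10 = 2.80 °C
q_cal = C_cal × ΔT = 10.69 × 2.80 = 29.932 kJ
n = 1.02 / 46.07 = 0.02214 mol
q_rxn = −q_cal = -29.932 kJ
ΔH = -29.932 / 0.02214 = -1352 kJ/mol

ΔH = -1350 kJ/mol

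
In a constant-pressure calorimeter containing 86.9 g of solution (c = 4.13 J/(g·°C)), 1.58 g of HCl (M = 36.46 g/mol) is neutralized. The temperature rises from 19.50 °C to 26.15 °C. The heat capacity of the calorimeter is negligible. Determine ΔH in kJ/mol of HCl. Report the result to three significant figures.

ΔH = -55.1 kJ/mol

|ΔT| = |26.15 − 19.50| = 6.65 °C
|q_surr| = (86.9 × 4.13) × 6.65 = 358.897 × 6.65 = 2387 J
n(HCl) = 1.58 / 36.46 = 0.04334 mol
Temperature rose, so q_rxn = −|q_surr| = -2.387 kJ
ΔH = q_rxn / n = -55.08 kJ/mol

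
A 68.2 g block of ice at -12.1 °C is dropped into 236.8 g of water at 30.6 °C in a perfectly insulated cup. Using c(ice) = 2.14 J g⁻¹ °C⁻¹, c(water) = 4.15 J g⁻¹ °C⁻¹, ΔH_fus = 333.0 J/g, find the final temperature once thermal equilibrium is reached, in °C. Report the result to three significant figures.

Heat to bring ice to 0 °C and melt it: q₁ = 68.2×2.14×12.1 + 68.2×333.0 = 24477 J
Heat the water can supply cooling to 0 °C: 236.8×4.15×30.6 = 30071.2 J > q₁, so all ice melts.
Energy balance: 236.8×4.15×(30.6 − T) = 24477 + 68.2×4.15×(T − 0)
982.72(30.6 − T) = 24477 + 283.03 T
30071.2 − 24477 = 1265.75 T
T = 5594.2 / 1265.75 = 4.420 °C

T_f = 4.42 °C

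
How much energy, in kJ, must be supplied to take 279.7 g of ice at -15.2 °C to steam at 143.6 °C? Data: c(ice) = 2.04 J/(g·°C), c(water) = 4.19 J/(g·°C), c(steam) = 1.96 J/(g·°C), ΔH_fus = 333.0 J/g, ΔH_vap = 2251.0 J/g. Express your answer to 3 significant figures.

q = 873 kJ

q1 (heat ice -15.2→0.0 °C): 279.7 × 2.04 × 15.2 = 8673 J
q2 (melt at 0 °C): 279.7 × 333.0 = 93140 J
q3 (heat water 0.0→100.0 °C): 279.7 × 4.19 × 100.0 = 117194 J
q4 (vaporize at 100 °C): 279.7 × 2251.0 = 629605 J
q5 (heat steam 100.0→143.6 °C): 279.7 × 1.96 × 43.6 = 23902 J
Total: 8673 + 93140 + 117194 + 629605 + 23902 = 872514 J = 873 kJ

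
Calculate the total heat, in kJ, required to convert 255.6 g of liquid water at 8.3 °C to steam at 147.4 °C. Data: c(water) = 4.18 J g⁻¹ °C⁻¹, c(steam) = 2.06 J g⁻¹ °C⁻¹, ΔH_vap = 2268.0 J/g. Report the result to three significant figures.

q1 (heat water 8.3→100.0 °C): 255.6 × 4.18 × 91.7 = 97973 J
q2 (vaporize at 100 °C): 255.6 × 2268.0 = 579701 J
q3 (heat steam 100.0→147.4 °C): 255.6 × 2.06 × 47.4 = 24958 J
Total: 97973 + 579701 + 24958 = 702632 J = 703 kJ

q = 703 kJ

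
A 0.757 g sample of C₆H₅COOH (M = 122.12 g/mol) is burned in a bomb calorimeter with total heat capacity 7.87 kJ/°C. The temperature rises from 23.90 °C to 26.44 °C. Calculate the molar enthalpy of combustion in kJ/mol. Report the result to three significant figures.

ΔH = -3220 kJ/mol

ΔT = 26.44 − 23.90 = 2.54 °C
q_cal = C_cal × ΔT = 7.87 × 2.54 = 19.9898 kJ
n = 0.757 / 122.12 = 0.006199 mol
q_rxn = −q_cal = -19.9898 kJ
ΔH = -19.9898 / 0.006199 = -3224.7 kJ/mol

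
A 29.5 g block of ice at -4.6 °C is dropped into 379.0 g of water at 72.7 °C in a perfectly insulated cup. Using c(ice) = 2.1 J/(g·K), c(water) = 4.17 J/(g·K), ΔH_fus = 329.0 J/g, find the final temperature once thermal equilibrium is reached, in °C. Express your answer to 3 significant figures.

T_f = 61.6 °C

Heat to bring ice to 0 °C and melt it: q₁ = 29.5×2.1×4.6 + 29.5×329.0 = 9990.5 J
Heat the water can supply cooling to 0 °C: 379.0×4.17×72.7 = 114897 J > q₁, so all ice melts.
Energy balance: 379.0×4.17×(72.7 − T) = 9990.5 + 29.5×4.17×(T − 0)
1580.43(72.7 − T) = 9990.5 + 123.015 T
114897 − 9990.5 = 1703.445 T
T = 104906.5 / 1703.445 = 61.58 °C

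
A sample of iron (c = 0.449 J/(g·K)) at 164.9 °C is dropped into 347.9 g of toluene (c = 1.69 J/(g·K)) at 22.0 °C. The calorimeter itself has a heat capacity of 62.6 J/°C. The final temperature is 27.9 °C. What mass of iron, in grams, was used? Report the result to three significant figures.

m = 62.4 g

q_gained = (347.9 × 1.69 + 62.6) × (27.9 − 22.0) = 3838 J
q_lost = m × 0.449 × (164.9 − 27.9) = 61.513 m
m = 3838 / 61.513 = 62.4 g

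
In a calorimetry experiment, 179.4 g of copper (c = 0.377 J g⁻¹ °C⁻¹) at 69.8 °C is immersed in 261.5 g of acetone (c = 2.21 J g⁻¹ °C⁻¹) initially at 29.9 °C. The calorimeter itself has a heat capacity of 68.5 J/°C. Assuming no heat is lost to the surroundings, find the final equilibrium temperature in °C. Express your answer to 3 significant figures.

T_f = 33.7 °C

Heat lost by copper = heat gained by acetone + calorimeter.
(179.4)(0.377)(69.8 − T) = [(261.5)(2.21) + 68.5](T − 29.9)
67.6338 (69.8 − T) = 646.415 (T − 29.9)
4720.8 − 67.6338 T = 646.415 T − 19328
24048.8 = 714.0488 T
T = 33.68 °C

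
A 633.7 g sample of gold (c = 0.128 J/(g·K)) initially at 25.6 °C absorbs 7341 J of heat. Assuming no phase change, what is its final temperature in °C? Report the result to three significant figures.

ΔT = q / (m c) = 7341 / (633.7 × 0.128) = 90.50 °C
T_f = 25.6 + 90.50 = 116.10 °C

T_f = 116 °C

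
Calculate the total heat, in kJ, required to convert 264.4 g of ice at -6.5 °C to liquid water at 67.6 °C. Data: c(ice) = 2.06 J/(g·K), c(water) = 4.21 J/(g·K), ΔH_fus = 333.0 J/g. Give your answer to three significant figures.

q1 (heat ice -6.5→0.0 °C): 264.4 × 2.06 × 6.5 = 3540 J
q2 (melt at 0 °C): 264.4 × 333.0 = 88045 J
q3 (heat water 0.0→67.6 °C): 264.4 × 4.21 × 67.6 = 75247 J
Total: 3540 + 88045 + 75247 = 166832 J = 167 kJ

q = 167 kJ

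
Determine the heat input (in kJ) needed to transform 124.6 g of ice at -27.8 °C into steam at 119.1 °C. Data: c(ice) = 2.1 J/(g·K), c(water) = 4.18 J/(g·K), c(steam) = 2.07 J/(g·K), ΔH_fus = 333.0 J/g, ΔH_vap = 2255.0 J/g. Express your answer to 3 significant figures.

q1 (heat ice -27.8→0.0 °C): 124.6 × 2.1 × 27.8 = 7274 J
q2 (melt at 0 °C): 124.6 × 333.0 = 41492 J
q3 (heat water 0.0→100.0 °C): 124.6 × 4.18 × 100.0 = 52083 J
q4 (vaporize at 100 °C): 124.6 × 2255.0 = 280973 J
q5 (heat steam 100.0→119.1 °C): 124.6 × 2.07 × 19.1 = 4926 J
Total: 7274 + 41492 + 52083 + 280973 + 4926 = 386748 J = 387 kJ

q = 387 kJ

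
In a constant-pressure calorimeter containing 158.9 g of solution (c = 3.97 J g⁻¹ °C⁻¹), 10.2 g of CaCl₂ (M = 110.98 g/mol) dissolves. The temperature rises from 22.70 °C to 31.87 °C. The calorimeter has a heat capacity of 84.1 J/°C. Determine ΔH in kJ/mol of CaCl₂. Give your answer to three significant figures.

ΔH = -71.3 kJ/mol

|ΔT| = |31.87 − 22.70| = 9.17 °C
|q_surr| = (158.9 × 3.97 + 84.1) × 9.17 = 714.933 × 9.17 = 6556 J
n(CaCl₂) = 10.2 / 110.98 = 0.09191 mol
Temperature rose, so q_rxn = −|q_surr| = -6.556 kJ
ΔH = q_rxn / n = -71.33 kJ/mol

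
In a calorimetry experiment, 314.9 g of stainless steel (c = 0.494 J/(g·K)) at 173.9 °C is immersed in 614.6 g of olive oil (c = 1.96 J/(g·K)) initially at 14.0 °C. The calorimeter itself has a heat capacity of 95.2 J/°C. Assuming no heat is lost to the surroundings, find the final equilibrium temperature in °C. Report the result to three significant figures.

Heat lost by stainless steel = heat gained by olive oil + calorimeter.
(314.9)(0.494)(173.9 − T) = [(614.6)(1.96) + 95.2](T − 14.0)
155.5606 (173.9 − T) = 1299.816 (T − 14.0)
27052 − 155.5606 T = 1299.816 T − 18197
45249 = 1455.3766 T
T = 31.09 °C

T_f = 31.1 °C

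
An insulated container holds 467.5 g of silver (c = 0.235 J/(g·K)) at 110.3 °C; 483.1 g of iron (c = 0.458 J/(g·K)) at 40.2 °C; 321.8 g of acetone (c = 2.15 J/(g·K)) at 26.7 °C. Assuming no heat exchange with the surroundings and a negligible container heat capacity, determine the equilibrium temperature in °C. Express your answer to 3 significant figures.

T_f = 38.6 °C

Σ mᵢcᵢ(T − Tᵢ) = 0  ⇒  T = Σ mᵢcᵢTᵢ / Σ mᵢcᵢ
Σ mᵢcᵢ = 467.5×0.235 + 483.1×0.458 + 321.8×2.15 = 1022.9923
Σ mᵢcᵢTᵢ = 109.8625×110.3 + 221.2598×40.2 + 691.87×26.7 = 39485
T = 39485 / 1022.9923 = 38.60 °C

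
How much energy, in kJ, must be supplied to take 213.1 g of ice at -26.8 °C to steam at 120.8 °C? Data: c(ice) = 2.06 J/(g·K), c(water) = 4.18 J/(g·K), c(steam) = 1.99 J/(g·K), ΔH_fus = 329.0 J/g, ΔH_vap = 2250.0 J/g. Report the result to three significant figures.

q = 659 kJ

q1 (heat ice -26.8→0.0 °C): 213.1 × 2.06 × 26.8 = 11765 J
q2 (melt at 0 °C): 213.1 × 329.0 = 70110 J
q3 (heat water 0.0→100.0 °C): 213.1 × 4.18 × 100.0 = 89076 J
q4 (vaporize at 100 °C): 213.1 × 2250.0 = 479475 J
q5 (heat steam 100.0→120.8 °C): 213.1 × 1.99 × 20.8 = 8821 J
Total: 11765 + 70110 + 89076 + 479475 + 8821 = 659247 J = 659 kJ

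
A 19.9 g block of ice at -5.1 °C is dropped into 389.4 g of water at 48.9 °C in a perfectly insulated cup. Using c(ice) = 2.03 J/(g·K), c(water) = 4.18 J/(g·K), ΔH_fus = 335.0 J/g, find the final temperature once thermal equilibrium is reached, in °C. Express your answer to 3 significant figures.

Heat to bring ice to 0 °C and melt it: q₁ = 19.9×2.03×5.1 + 19.9×335.0 = 6872.5 J
Heat the water can supply cooling to 0 °C: 389.4×4.18×48.9 = 79594.1 J > q₁, so all ice melts.
Energy balance: 389.4×4.18×(48.9 − T) = 6872.5 + 19.9×4.18×(T − 0)
1627.692(48.9 − T) = 6872.5 + 83.182 T
79594.1 − 6872.5 = 1710.874 T
T = 72721.6 / 1710.874 = 42.51 °C

T_f = 42.5 °C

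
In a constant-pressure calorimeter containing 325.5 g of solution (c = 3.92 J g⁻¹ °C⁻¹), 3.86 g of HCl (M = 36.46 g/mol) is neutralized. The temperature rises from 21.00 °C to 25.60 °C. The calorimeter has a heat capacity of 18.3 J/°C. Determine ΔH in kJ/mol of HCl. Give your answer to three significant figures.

ΔH = -56.2 kJ/mol

|ΔT| = |25.60 − 21.00| = 4.60 °C
|q_surr| = (325.5 × 3.92 + 18.3) × 4.60 = 1294.26 × 4.60 = 5954 J
n(HCl) = 3.86 / 36.46 = 0.1059 mol
Temperature rose, so q_rxn = −|q_surr| = -5.954 kJ
ΔH = q_rxn / n = -56.22 kJ/mol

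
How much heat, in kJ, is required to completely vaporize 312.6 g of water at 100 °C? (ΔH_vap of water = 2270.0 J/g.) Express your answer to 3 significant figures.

q = m × ΔH_vap = 312.6 × 2270.0 = 709600 J = 710 kJ

q = 710 kJ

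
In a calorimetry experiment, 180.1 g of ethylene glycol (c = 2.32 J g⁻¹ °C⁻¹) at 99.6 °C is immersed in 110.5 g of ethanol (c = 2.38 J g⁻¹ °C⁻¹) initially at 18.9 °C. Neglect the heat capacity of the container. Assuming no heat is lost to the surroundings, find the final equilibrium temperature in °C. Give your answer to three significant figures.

T_f = 68.4 °C

Heat lost by ethylene glycol = heat gained by ethanol.
(180.1)(2.32)(99.6 − T) = (110.5)(2.38)(T − 18.9)
417.832 (99.6 − T) = 262.99 (T − 18.9)
41616 − 417.832 T = 262.99 T − 4970.5
46586.5 = 680.822 T
T = 68.43 °C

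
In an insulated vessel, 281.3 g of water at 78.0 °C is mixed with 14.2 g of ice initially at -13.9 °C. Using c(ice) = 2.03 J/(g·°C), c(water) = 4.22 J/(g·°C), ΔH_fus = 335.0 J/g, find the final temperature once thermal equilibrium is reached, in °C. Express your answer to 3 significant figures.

T_f = 70.1 °C

Heat to bring ice to 0 °C and melt it: q₁ = 14.2×2.03×13.9 + 14.2×335.0 = 5157.7 J
Heat the water can supply cooling to 0 °C: 281.3×4.22×78.0 = 92592.7 J > q₁, so all ice melts.
Energy balance: 281.3×4.22×(78.0 − T) = 5157.7 + 14.2×4.22×(T − 0)
1187.086(78.0 − T) = 5157.7 + 59.924 T
92592.7 − 5157.7 = 1247.010 T
T = 87435.0 / 1247.010 = 70.12 °C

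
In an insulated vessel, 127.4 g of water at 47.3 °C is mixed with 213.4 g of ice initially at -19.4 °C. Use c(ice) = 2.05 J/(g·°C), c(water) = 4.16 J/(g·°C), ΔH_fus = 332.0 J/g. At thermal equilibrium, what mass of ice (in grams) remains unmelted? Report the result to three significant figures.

m_ice remaining = 163 g

Heat to warm all ice to 0 °C: 213.4×2.05×19.4 = 8486.9 J
Heat released by water cooling to 0 °C: 127.4×4.16×47.3 = 25068 J
25068 J < 8486.9 + 213.4×332.0 = 79335.7 J, so not all ice melts; final T = 0 °C.
Heat left for melting: 25068 − 8486.9 = 16581.1 J
Mass melted = 16581.1 / 332.0 = 49.94 g
Ice remaining = 213.4 − 49.94 = 163.46 g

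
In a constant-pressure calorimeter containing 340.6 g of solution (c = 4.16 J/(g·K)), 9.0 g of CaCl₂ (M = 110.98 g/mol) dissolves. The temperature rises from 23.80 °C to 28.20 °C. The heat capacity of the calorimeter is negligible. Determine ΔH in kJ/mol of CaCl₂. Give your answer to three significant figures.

|ΔT| = |28.20 − 23.80| = 4.40 °C
|q_surr| = (340.6 × 4.16) × 4.40 = 1416.896 × 4.40 = 6234 J
n(CaCl₂) = 9.0 / 110.98 = 0.08110 mol
Temperature rose, so q_rxn = −|q_surr| = -6.234 kJ
ΔH = q_rxn / n = -76.87 kJ/mol

ΔH = -76.9 kJ/mol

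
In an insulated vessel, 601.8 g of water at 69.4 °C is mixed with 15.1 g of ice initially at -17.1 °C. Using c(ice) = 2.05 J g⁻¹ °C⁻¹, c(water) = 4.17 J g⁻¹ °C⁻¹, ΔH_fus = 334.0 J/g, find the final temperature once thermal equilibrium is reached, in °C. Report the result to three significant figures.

T_f = 65.5 °C

Heat to bring ice to 0 °C and melt it: q₁ = 15.1×2.05×17.1 + 15.1×334.0 = 5572.7 J
Heat the water can supply cooling to 0 °C: 601.8×4.17×69.4 = 174160 J > q₁, so all ice melts.
Energy balance: 601.8×4.17×(69.4 − T) = 5572.7 + 15.1×4.17×(T − 0)
2509.506(69.4 − T) = 5572.7 + 62.967 T
174160 − 5572.7 = 2572.473 T
T = 168587.3 / 2572.473 = 65.54 °C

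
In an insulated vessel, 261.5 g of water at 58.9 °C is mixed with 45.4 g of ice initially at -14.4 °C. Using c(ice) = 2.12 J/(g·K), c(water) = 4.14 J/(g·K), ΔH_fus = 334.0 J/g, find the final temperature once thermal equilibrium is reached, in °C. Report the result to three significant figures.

T_f = 37.2 °C

Heat to bring ice to 0 °C and melt it: q₁ = 45.4×2.12×14.4 + 45.4×334.0 = 16550 J
Heat the water can supply cooling to 0 °C: 261.5×4.14×58.9 = 63765.7 J > q₁, so all ice melts.
Energy balance: 261.5×4.14×(58.9 − T) = 16550 + 45.4×4.14×(T − 0)
1082.61(58.9 − T) = 16550 + 187.956 T
63765.7 − 16550 = 1270.566 T
T = 47215.7 / 1270.566 = 37.16 °C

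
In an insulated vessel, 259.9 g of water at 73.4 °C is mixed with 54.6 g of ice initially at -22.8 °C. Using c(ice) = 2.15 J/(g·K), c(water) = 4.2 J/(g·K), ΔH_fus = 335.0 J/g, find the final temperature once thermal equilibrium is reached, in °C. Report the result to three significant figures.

Heat to bring ice to 0 °C and melt it: q₁ = 54.6×2.15×22.8 + 54.6×335.0 = 20967 J
Heat the water can supply cooling to 0 °C: 259.9×4.2×73.4 = 80122.0 J > q₁, so all ice melts.
Energy balance: 259.9×4.2×(73.4 − T) = 20967 + 54.6×4.2×(T − 0)
1091.58(73.4 − T) = 20967 + 229.32 T
80122.0 − 20967 = 1320.90 T
T = 59155.0 / 1320.90 = 44.78 °C

T_f = 44.8 °C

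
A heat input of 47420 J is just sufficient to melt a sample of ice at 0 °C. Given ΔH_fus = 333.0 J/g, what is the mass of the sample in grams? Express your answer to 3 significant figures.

m = 142 g

m = q / ΔH_fus = 47420 J / 333.0 J/g = 142 g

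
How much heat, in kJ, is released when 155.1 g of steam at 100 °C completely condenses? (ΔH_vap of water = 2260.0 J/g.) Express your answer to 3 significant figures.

q = 351 kJ

q = m × ΔH_vap = 155.1 × 2260.0 = 350500 J = 351 kJ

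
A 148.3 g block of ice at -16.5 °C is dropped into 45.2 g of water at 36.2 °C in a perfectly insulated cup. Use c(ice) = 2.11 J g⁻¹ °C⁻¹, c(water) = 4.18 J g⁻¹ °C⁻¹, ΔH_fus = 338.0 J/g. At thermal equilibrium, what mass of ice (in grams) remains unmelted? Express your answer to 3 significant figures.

m_ice remaining = 143 g

Heat to warm all ice to 0 °C: 148.3×2.11×16.5 = 5163.1 J
Heat released by water cooling to 0 °C: 45.2×4.18×36.2 = 6839.5 J
6839.5 J < 5163.1 + 148.3×338.0 = 55288.5 J, so not all ice melts; final T = 0 °C.
Heat left for melting: 6839.5 − 5163.1 = 1676.4 J
Mass melted = 1676.4 / 338.0 = 4.960 g
Ice remaining = 148.3 − 4.960 = 143.340 g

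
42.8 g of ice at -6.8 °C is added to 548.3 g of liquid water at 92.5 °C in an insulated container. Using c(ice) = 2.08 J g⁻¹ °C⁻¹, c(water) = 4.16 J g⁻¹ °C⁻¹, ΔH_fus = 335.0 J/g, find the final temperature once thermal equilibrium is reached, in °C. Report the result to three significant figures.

T_f = 79.7 °C

Heat to bring ice to 0 °C and melt it: q₁ = 42.8×2.08×6.8 + 42.8×335.0 = 14943 J
Heat the water can supply cooling to 0 °C: 548.3×4.16×92.5 = 210986 J > q₁, so all ice melts.
Energy balance: 548.3×4.16×(92.5 − T) = 14943 + 42.8×4.16×(T − 0)
2280.928(92.5 − T) = 14943 + 178.048 T
210986 − 14943 = 2458.976 T
T = 196043 / 2458.976 = 79.73 °C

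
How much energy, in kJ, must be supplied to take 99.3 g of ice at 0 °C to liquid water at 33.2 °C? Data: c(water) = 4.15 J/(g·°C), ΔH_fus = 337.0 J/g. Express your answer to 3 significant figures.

q = 47.1 kJ

q1 (melt at 0 °C): 99.3 × 337.0 = 33464 J
q2 (heat water 0.0→33.2 °C): 99.3 × 4.15 × 33.2 = 13682 J
Total: 33464 + 13682 = 47146 J = 47.1 kJ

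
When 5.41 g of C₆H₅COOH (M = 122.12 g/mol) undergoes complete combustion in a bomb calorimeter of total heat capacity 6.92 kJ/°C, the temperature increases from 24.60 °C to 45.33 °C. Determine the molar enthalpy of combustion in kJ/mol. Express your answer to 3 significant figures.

ΔH = -3240 kJ/mol

ΔT = 45.33 − 24.60 = 20.73 °C
q_cal = C_cal × ΔT = 6.92 × 20.73 = 143.4516 kJ
n = 5.41 / 122.12 = 0.04430 mol
q_rxn = −q_cal = -143.4516 kJ
ΔH = -143.4516 / 0.04430 = -3238 kJ/mol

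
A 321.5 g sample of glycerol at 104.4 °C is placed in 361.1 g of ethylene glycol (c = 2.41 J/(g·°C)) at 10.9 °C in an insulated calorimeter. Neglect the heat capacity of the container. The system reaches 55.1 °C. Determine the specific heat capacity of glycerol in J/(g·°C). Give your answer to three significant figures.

c = 2.43 J/(g·°C)

q_gained = (361.1 × 2.41) × (55.1 − 10.9) = 38470 J
q_lost = 321.5 × c × (104.4 − 55.1) = 15849.95 c
Set equal: c = 38470 / 15849.95 = 2.43 J/(g·°C)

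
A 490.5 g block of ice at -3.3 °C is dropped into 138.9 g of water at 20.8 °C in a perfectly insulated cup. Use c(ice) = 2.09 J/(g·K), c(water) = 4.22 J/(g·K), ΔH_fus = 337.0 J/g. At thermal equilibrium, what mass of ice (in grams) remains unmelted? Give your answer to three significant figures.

Heat to warm all ice to 0 °C: 490.5×2.09×3.3 = 3383.0 J
Heat released by water cooling to 0 °C: 138.9×4.22×20.8 = 12192 J
12192 J < 3383.0 + 490.5×337.0 = 168681.5 J, so not all ice melts; final T = 0 °C.
Heat left for melting: 12192 − 3383.0 = 8809.0 J
Mass melted = 8809.0 / 337.0 = 26.14 g
Ice remaining = 490.5 − 26.14 = 464.36 g

m_ice remaining = 464 g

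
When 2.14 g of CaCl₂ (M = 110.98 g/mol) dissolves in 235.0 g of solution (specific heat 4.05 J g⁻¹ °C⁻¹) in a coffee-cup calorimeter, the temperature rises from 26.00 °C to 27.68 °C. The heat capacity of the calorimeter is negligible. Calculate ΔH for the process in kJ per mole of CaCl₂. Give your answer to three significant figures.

|ΔT| = |27.68 − 26.00| = 1.68 °C
|q_surr| = (235.0 × 4.05) × 1.68 = 951.75 × 1.68 = 1599 J
n(CaCl₂) = 2.14 / 110.98 = 0.01928 mol
Temperature rose, so q_rxn = −|q_surr| = -1.599 kJ
ΔH = q_rxn / n = -82.94 kJ/mol

ΔH = -82.9 kJ/mol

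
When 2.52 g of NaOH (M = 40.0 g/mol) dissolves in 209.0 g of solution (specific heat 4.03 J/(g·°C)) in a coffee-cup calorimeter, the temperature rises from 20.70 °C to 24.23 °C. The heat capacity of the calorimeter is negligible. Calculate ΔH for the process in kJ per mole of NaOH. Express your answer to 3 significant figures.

|ΔT| = |24.23 − 20.70| = 3.53 °C
|q_surr| = (209.0 × 4.03) × 3.53 = 842.27 × 3.53 = 2973 J
n(NaOH) = 2.52 / 40.0 = 0.06300 mol
Temperature rose, so q_rxn = −|q_surr| = -2.973 kJ
ΔH = q_rxn / n = -47.19 kJ/mol

ΔH = -47.2 kJ/mol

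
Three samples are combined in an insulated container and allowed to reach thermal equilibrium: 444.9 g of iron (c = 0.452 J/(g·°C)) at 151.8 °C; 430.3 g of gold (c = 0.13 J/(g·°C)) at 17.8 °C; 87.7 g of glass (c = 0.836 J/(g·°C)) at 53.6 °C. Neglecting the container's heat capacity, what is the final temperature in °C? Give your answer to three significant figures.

T_f = 107 °C

Σ mᵢcᵢ(T − Tᵢ) = 0  ⇒  T = Σ mᵢcᵢTᵢ / Σ mᵢcᵢ
Σ mᵢcᵢ = 444.9×0.452 + 430.3×0.13 + 87.7×0.836 = 330.3510
Σ mᵢcᵢTᵢ = 201.0948×151.8 + 55.939×17.8 + 73.3172×53.6 = 35452
T = 35452 / 330.3510 = 107.3 °C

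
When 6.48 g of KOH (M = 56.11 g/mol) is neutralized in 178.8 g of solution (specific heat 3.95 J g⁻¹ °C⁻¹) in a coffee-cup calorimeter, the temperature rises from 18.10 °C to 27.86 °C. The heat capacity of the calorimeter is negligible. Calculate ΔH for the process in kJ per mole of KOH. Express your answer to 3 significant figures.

ΔH = -59.7 kJ/mol

|ΔT| = |27.86 − 18.10| = 9.76 °C
|q_surr| = (178.8 × 3.95) × 9.76 = 706.26 × 9.76 = 6893 J
n(KOH) = 6.48 / 56.11 = 0.1155 mol
Temperature rose, so q_rxn = −|q_surr| = -6.893 kJ
ΔH = q_rxn / n = -59.68 kJ/mol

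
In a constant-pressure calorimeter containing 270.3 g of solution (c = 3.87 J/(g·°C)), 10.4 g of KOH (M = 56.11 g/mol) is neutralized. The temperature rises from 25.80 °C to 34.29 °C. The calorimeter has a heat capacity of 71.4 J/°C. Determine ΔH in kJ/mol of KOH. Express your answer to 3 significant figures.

ΔH = -51.2 kJ/mol

|ΔT| = |34.29 − 25.80| = 8.49 °C
|q_surr| = (270.3 × 3.87 + 71.4) × 8.49 = 1117.461 × 8.49 = 9487 J
n(KOH) = 10.4 / 56.11 = 0.1854 mol
Temperature rose, so q_rxn = −|q_surr| = -9.487 kJ
ΔH = q_rxn / n = -51.17 kJ/mol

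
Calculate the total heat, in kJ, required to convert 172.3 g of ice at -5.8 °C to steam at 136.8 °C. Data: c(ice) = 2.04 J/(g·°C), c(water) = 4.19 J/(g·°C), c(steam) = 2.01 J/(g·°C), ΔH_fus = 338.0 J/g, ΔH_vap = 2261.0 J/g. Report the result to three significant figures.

q = 535 kJ

q1 (heat ice -5.8→0.0 °C): 172.3 × 2.04 × 5.8 = 2039 J
q2 (melt at 0 °C): 172.3 × 338.0 = 58237 J
q3 (heat water 0.0→100.0 °C): 172.3 × 4.19 × 100.0 = 72194 J
q4 (vaporize at 100 °C): 172.3 × 2261.0 = 389570 J
q5 (heat steam 100.0→136.8 °C): 172.3 × 2.01 × 36.8 = 12745 J
Total: 2039 + 58237 + 72194 + 389570 + 12745 = 534785 J = 535 kJ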